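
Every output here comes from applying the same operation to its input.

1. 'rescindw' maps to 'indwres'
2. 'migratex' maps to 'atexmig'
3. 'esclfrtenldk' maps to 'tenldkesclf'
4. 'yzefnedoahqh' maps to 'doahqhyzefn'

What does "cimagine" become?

ginecim

The pattern: swap the front and back halves of the string, then delete the last character.
Applying both steps to "cimagine": "ginecima", then "ginecim".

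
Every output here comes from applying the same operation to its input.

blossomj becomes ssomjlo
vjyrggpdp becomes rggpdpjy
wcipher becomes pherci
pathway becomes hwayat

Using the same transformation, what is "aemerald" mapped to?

eraldem

Each output is the input with this applied: delete the first character, then move the first 2 characters to the end (rotate left by 2).
"aemerald" → "emerald" → "eraldem".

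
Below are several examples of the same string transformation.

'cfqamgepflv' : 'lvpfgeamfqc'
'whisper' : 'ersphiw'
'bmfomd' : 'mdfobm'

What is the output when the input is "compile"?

lepiomc

The pattern: reverse the string, then swap each adjacent pair of characters (1↔2, 3↔4, ...).
Starting from "compile": after the first operation, "elipmoc"; after the second, "lepiomc".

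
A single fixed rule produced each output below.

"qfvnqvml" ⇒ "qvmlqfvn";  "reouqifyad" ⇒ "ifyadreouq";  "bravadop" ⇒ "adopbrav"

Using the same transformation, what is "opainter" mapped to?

nteropai

Looking at the pairs, the operation is to swap the front and back halves of the string.
Applying that to "opainter" gives "nteropai".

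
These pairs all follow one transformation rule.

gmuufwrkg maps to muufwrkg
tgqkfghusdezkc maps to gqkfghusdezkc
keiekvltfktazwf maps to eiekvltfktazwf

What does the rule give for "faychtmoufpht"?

aychtmoufpht

Each output is the input with this applied: delete the first character.
For "faychtmoufpht" the result is "aychtmoufpht".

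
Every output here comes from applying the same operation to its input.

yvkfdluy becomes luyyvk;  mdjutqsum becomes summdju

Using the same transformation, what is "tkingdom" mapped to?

domtki

The transformation: move the last 3 characters to the front (rotate right by 3), then delete the last 2 characters.
Doing the same to "tkingdom": "domtki".
(Check on "mdjutqsum": → "summdjutq" → "summdju" ✓)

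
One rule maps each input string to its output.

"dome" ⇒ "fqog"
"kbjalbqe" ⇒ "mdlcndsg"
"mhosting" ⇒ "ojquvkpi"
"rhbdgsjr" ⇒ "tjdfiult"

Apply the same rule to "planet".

The rule is to shift every letter 2 places forward in the alphabet (wrapping around).
So "planet" becomes "rncpgv".

rncpgv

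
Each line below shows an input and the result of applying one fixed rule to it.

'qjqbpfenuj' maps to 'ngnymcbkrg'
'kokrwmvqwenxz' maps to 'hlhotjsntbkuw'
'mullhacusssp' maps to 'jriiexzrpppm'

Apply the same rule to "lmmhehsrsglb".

In each case the input is transformed by: shift every letter 3 places backward in the alphabet (wrapping around).
On "lmmhehsrsglb" that produces "ijjebepopdiy".

ijjebepopdiy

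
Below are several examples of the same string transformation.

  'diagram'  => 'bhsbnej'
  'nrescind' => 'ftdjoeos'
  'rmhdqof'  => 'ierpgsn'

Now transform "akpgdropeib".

The pattern: shift every letter 1 place forward in the alphabet (wrapping around), then move the first 2 characters to the end (rotate left by 2).
"akpgdropeib" → "blqhespqfjc" → "qhespqfjcbl".

qhespqfjcbl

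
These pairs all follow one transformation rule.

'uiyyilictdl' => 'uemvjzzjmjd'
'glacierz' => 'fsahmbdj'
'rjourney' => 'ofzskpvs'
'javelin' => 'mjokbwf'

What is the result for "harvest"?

What's happening: move the last 3 characters to the front (rotate right by 3), then shift every letter 1 place forward in the alphabet (wrapping around).
Working it through for "harvest": intermediate "estharv", final "ftuibsw".
(Check on "rjourney": → "neyrjour" → "ofzskpvs" ✓)

ftuibsw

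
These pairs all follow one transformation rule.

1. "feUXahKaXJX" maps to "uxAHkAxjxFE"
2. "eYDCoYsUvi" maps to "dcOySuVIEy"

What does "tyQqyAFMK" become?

qQYafmkTY

Each output is the input with this applied: flip the case of every letter, then move the first 2 characters to the end (rotate left by 2).
Working it through for "tyQqyAFMK": intermediate "TYqQYafmk", final "qQYafmkTY".
(Check on "feUXahKaXJX": → "FEuxAHkAxjx" → "uxAHkAxjxFE" ✓)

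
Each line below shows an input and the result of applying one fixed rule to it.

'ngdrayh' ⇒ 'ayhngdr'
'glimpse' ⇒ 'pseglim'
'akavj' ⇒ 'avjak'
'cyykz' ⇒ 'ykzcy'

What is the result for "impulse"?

The transformation: move the last 3 characters to the front (rotate right by 3).
"impulse" → "lseimpu".

lseimpu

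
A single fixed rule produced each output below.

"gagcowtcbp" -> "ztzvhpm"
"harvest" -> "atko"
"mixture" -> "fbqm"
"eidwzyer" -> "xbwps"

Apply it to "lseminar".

What's happening: delete the last 3 characters, then shift every letter 7 places backward in the alphabet (wrapping around).
On "lseminar" that produces "elxfb".

elxfb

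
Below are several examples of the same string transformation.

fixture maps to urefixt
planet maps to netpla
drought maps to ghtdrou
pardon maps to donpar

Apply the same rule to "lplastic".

ticlplas

Looking at the pairs, the operation is to move the last 3 characters to the front (rotate right by 3).
For "lplastic" the result is "ticlplas".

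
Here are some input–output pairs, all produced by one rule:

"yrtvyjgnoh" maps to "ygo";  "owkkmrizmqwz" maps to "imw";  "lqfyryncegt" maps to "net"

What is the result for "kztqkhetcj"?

kec

In each case the input is transformed by: keep every other character starting from the first (positions 1st, 3rd, 5th, ...), then keep only the last 3 characters.
On "kztqkhetcj": the first step gives "ktkec", and the second then gives "kec".
(Check on "lqfyryncegt": → "lfrnet" → "net" ✓)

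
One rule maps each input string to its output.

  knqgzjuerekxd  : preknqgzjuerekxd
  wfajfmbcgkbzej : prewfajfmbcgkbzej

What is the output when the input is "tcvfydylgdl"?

pretcvfydylgdl

Each output is the input with this applied: prepend "pre".
Doing the same to "tcvfydylgdl": "pretcvfydylgdl".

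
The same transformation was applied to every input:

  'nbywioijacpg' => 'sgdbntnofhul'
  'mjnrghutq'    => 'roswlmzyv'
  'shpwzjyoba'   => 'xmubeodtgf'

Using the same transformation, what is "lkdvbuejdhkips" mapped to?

The transformation: shift every letter 5 places forward in the alphabet (wrapping around).
"lkdvbuejdhkips" → "qpiagzjoimpnux".

qpiagzjoimpnux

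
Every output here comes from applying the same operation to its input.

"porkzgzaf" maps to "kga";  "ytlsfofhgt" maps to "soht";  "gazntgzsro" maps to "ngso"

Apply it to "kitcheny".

The pattern: delete the first 3 characters, then keep every other character starting from the first (positions 1st, 3rd, 5th, ...).
For "kitcheny", step one produces "cheny"; step two turns that into "cey".

cey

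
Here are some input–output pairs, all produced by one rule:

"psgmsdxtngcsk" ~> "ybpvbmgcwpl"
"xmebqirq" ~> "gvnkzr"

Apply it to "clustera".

The pattern: delete the last 2 characters, then shift every letter 9 places forward in the alphabet (wrapping around).
On "clustera": the first step gives "cluste", and the second then gives "ludbcn".

ludbcn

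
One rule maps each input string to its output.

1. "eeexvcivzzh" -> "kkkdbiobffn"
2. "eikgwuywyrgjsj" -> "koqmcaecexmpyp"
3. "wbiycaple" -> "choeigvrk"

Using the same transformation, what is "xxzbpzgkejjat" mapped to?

Looking at the pairs, the operation is to shift every letter 6 places forward in the alphabet (wrapping around).
Doing the same to "xxzbpzgkejjat": "ddfhvfmqkppgz".

ddfhvfmqkppgz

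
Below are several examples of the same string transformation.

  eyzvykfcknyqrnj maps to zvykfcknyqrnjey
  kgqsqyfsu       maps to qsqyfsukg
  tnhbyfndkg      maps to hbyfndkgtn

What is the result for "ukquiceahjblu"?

The rule is to move the first 2 characters to the end (rotate left by 2).
So "ukquiceahjblu" becomes "quiceahjbluuk".

quiceahjbluuk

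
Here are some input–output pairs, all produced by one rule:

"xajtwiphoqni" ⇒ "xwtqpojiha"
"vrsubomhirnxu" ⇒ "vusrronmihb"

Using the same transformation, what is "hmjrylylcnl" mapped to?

In each case the input is transformed by: delete the last 2 characters, then sort the characters into reverse alphabetical order.
Starting from "hmjrylylcnl": after the first operation, "hmjrylylc"; after the second, "yyrmlljhc".

yyrmlljhc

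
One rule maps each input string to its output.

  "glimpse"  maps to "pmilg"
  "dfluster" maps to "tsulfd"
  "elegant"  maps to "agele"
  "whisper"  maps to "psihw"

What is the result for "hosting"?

itsoh

Looking at the pairs, the operation is to reverse the string, then delete the first 2 characters.
Applying both steps to "hosting": "gnitsoh", then "itsoh".
(Check on "elegant": → "tnagele" → "agele" ✓)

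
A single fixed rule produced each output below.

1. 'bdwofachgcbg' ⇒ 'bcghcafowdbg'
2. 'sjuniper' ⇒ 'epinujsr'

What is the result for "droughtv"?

The rule is to move the last character to the front, then reverse the string.
Starting from "droughtv": after the first operation, "vdrought"; after the second, "thguordv".

thguordv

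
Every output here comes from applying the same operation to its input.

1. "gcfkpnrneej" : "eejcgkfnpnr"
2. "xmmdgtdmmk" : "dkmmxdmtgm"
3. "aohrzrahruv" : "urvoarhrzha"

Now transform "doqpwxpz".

Each output is the input with this applied: swap each adjacent pair of characters (1↔2, 3↔4, ...), then move the last 3 characters to the front (rotate right by 3).
"doqpwxpz" → "odpqxwzp" → "wzpodpqx".
(Check on "aohrzrahruv": → "oarhrzhaurv" → "urvoarhrzha" ✓)

wzpodpqx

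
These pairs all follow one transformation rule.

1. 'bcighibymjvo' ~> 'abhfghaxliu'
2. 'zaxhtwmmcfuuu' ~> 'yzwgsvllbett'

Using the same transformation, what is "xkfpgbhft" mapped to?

wjeofage

The transformation: delete the last character, then shift every letter 1 place backward in the alphabet (wrapping around).
Doing the same to "xkfpgbhft": "wjeofage".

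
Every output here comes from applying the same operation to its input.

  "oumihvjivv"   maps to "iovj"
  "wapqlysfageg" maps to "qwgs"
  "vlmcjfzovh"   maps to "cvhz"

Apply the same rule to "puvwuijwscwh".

wpcj

The rule is to keep one character in every 3, starting at position 1 (positions 1st, 4th, 7th, ...), then swap each adjacent pair of characters (1↔2, 3↔4, ...).
Doing the same to "puvwuijwscwh": "wpcj".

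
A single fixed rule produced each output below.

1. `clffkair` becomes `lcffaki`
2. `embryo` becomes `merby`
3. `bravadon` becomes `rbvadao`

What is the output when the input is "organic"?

What's happening: delete the last character, then swap each adjacent pair of characters (1↔2, 3↔4, ...).
For "organic", step one produces "organi"; step two turns that into "roagin".

roagin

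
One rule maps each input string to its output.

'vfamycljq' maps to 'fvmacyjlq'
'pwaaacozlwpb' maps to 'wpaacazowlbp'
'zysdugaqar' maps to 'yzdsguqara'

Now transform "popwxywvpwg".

Rule — swap each adjacent pair of characters (1↔2, 3↔4, ...).
Doing the same to "popwxywvpwg": "opwpyxvwwpg".

opwpyxvwwpg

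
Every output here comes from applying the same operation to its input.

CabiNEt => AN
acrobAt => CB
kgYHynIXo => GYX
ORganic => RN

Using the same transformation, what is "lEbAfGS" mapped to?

The rule is to keep one character in every 3, starting at position 2 (positions 2nd, 5th, 8th, ...), then convert every letter to uppercase.
Applying both steps to "lEbAfGS": "Ef", then "EF".
(Check on "kgYHynIXo": → "gyX" → "GYX" ✓)

EF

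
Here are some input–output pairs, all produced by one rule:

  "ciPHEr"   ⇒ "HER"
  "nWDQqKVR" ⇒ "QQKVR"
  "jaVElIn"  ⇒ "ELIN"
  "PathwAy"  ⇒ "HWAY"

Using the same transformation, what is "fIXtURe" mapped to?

TURE

The transformation: delete the first 3 characters, then convert every letter to uppercase.
"fIXtURe" → "tURe" → "TURE".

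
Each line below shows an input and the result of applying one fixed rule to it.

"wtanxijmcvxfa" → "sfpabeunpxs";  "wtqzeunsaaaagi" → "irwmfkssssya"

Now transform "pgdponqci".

Looking at the pairs, the operation is to delete the first 2 characters, then shift every letter 8 places backward in the alphabet (wrapping around).
Working it through for "pgdponqci": intermediate "dponqci", final "vhgfiua".

vhgfiua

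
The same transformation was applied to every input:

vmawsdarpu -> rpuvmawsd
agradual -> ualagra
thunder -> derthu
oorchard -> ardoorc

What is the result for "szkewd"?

Each output is the input with this applied: move the last 3 characters to the front (rotate right by 3), then delete the last character.
Working it through for "szkewd": intermediate "ewdszk", final "ewdsz".

ewdsz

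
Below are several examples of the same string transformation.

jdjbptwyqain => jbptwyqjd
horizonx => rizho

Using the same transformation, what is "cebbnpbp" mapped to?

The rule is to delete the last 3 characters, then move the first 2 characters to the end (rotate left by 2).
"cebbnpbp" → "cebbn" → "bbnce".

bbnce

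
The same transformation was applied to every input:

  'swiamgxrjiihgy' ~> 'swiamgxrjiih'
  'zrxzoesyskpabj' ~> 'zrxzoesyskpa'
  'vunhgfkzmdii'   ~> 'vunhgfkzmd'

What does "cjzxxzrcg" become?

cjzxxzr

Rule — delete the last 2 characters.
On "cjzxxzrcg" that produces "cjzxxzr".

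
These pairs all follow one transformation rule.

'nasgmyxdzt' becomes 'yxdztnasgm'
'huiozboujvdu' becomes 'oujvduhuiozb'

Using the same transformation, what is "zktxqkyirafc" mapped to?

yirafczktxqk

Each output is the input with this applied: swap the front and back halves of the string.
For "zktxqkyirafc" the result is "yirafczktxqk".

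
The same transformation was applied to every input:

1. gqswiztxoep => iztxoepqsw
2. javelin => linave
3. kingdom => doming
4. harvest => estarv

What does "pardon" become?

Each output is the input with this applied: delete the first character, then move the first 3 characters to the end (rotate left by 3).
"pardon" → "ardon" → "onard".
(Check on "kingdom": → "ingdom" → "doming" ✓)

onard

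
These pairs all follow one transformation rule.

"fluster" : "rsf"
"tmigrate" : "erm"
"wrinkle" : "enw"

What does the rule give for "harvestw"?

wea

The transformation: reverse the string, then keep one character in every 3, starting at position 1 (positions 1st, 4th, 7th, ...).
Working it through for "harvestw": intermediate "wtsevrah", final "wea".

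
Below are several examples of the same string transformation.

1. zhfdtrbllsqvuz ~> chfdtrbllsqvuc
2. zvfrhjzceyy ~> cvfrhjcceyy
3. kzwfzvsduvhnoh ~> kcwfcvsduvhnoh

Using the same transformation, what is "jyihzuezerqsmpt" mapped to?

jyihcuecerqsmpt

In each case the input is transformed by: replace every "z" with "c".
For "jyihzuezerqsmpt" the result is "jyihcuecerqsmpt".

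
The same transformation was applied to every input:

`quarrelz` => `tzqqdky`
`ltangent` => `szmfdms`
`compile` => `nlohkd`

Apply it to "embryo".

laqxn

Looking at the pairs, the operation is to delete the first character, then shift every letter 1 place backward in the alphabet (wrapping around).
Applying both steps to "embryo": "mbryo", then "laqxn".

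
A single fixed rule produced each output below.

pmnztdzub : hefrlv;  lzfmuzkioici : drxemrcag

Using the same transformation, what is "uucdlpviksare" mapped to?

mmuvdhnack

Each output is the input with this applied: delete the last 3 characters, then shift every letter 8 places backward in the alphabet (wrapping around).
Starting from "uucdlpviksare": after the first operation, "uucdlpviks"; after the second, "mmuvdhnack".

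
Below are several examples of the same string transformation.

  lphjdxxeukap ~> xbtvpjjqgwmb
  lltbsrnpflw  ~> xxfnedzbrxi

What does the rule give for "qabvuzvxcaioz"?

Each output is the input with this applied: shift every letter 12 places forward in the alphabet (wrapping around).
So "qabvuzvxcaioz" becomes "cmnhglhjomual".

cmnhglhjomual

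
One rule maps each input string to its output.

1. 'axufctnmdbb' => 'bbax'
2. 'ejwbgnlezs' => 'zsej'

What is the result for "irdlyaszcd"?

In each case the input is transformed by: move the last 2 characters to the front (rotate right by 2), then keep only the first 4 characters.
On "irdlyaszcd": the first step gives "cdirdlyasz", and the second then gives "cdir".
(Check on "axufctnmdbb": → "bbaxufctnmd" → "bbax" ✓)

cdir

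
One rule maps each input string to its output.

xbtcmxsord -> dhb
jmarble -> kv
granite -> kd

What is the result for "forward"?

The pattern: keep one character in every 3, starting at position 3 (positions 3rd, 6th, 9th, ...), then shift every letter 10 places forward in the alphabet (wrapping around).
Applying both steps to "forward": "rr", then "bb".

bb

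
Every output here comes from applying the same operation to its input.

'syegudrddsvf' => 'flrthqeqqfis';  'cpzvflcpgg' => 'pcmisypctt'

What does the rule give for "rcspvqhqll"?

Each output is the input with this applied: shift every letter 13 places forward in the alphabet (wrapping around) — i.e. ROT13.
Applying that to "rcspvqhqll" gives "epfcidudyy".

epfcidudyy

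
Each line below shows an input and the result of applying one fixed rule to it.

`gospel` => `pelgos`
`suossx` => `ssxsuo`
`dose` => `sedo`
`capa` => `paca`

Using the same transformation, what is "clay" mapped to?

Rule — swap the front and back halves of the string.
For "clay" the result is "aycl".

aycl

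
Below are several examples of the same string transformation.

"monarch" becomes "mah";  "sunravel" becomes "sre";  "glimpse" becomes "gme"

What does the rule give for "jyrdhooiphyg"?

Looking at the pairs, the operation is to keep one character in every 3, starting at position 1 (positions 1st, 4th, 7th, ...).
So "jyrdhooiphyg" becomes "jdoh".

jdoh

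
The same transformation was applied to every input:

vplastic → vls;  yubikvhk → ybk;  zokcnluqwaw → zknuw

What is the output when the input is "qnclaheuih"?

Looking at the pairs, the operation is to delete the last 2 characters, then keep every other character starting from the first (positions 1st, 3rd, 5th, ...).
Applying both steps to "qnclaheuih": "qnclaheu", then "qcae".

qcae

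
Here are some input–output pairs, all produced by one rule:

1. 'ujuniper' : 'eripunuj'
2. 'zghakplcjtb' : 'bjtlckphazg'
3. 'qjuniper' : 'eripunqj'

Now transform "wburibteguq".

qguteiburwb

Each output is the input with this applied: swap each adjacent pair of characters (1↔2, 3↔4, ...), then reverse the string.
On "wburibteguq" that produces "qguteiburwb".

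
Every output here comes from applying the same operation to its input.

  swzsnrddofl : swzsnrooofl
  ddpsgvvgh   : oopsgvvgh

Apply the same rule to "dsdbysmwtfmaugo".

Each output is the input with this applied: replace every "d" with "o".
So "dsdbysmwtfmaugo" becomes "osobysmwtfmaugo".

osobysmwtfmaugo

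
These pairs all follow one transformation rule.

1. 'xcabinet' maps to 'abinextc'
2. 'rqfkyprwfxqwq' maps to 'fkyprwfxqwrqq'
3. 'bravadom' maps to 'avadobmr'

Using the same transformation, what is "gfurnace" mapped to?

The pattern: swap the first and last characters, then move the first 2 characters to the end (rotate left by 2).
On "gfurnace": the first step gives "efurnacg", and the second then gives "urnacgef".
(Check on "bravadom": → "mravadob" → "avadobmr" ✓)

urnacgef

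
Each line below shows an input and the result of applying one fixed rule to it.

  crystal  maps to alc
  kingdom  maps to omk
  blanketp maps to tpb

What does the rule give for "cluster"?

The pattern: move the last 2 characters to the front (rotate right by 2), then keep only the first 3 characters.
"cluster" → "erclust" → "erc".

erc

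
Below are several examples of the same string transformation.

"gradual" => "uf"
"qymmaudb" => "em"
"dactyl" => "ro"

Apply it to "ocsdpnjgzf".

The pattern: shift every letter 12 places backward in the alphabet (wrapping around), then keep only the first 2 characters.
For "ocsdpnjgzf", step one produces "cqgrdbxunt"; step two turns that into "cq".

cq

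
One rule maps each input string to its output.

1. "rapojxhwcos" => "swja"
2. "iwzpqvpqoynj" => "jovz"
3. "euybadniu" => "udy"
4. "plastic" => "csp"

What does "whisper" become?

Each output is the input with this applied: reverse the string, then keep one character in every 3, starting at position 1 (positions 1st, 4th, 7th, ...).
For "whisper", step one produces "repsihw"; step two turns that into "rsw".

rsw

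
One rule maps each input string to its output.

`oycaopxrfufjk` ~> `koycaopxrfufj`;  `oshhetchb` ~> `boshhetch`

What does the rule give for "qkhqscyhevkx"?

xqkhqscyhevk

Each output is the input with this applied: move the last character to the front.
So "qkhqscyhevkx" becomes "xqkhqscyhevk".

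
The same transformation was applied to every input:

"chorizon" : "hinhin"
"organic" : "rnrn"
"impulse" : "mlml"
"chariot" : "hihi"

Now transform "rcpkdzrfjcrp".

cdfrcdfr

The transformation: keep one character in every 3, starting at position 2 (positions 2nd, 5th, 8th, ...), then write the whole string twice.
Starting from "rcpkdzrfjcrp": after the first operation, "cdfr"; after the second, "cdfrcdfr".
(Check on "organic": → "rn" → "rnrn" ✓)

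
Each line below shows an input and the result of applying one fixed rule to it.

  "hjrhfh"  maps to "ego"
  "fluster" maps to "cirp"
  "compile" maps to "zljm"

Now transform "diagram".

afxd

What's happening: shift every letter 3 places backward in the alphabet (wrapping around), then delete the last 3 characters.
Working it through for "diagram": intermediate "afxdoxj", final "afxd".
(Check on "compile": → "zljmfib" → "zljm" ✓)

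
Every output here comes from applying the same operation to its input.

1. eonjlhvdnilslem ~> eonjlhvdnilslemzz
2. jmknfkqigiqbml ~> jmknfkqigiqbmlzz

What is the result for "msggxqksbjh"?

msggxqksbjhzz

Looking at the pairs, the operation is to append "zz".
Doing the same to "msggxqksbjh": "msggxqksbjhzz".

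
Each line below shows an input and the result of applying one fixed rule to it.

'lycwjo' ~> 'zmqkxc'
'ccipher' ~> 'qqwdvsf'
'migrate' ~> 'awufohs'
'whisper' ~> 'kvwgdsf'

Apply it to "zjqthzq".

nxehvne

The rule is to shift every letter 12 places backward in the alphabet (wrapping around).
Applying that to "zjqthzq" gives "nxehvne".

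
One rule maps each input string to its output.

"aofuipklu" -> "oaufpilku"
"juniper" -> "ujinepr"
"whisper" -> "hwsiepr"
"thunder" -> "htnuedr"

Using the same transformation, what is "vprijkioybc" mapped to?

pvirkjoibyc

In each case the input is transformed by: swap each adjacent pair of characters (1↔2, 3↔4, ...).
"vprijkioybc" → "pvirkjoibyc".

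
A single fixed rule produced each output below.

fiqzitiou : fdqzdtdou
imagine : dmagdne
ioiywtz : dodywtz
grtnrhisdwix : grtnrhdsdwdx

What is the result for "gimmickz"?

gdmmdckz

Rule — replace every "i" with "d".
"gimmickz" → "gdmmdckz".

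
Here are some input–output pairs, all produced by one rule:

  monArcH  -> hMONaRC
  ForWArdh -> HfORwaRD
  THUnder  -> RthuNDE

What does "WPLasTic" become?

CwplAStI

Looking at the pairs, the operation is to move the last character to the front, then flip the case of every letter.
For "WPLasTic", step one produces "cWPLasTi"; step two turns that into "CwplAStI".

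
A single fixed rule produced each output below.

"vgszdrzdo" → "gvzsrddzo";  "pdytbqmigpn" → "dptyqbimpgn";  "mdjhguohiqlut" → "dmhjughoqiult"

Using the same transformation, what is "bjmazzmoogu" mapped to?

The rule is to swap each adjacent pair of characters (1↔2, 3↔4, ...).
For "bjmazzmoogu" the result is "jbamzzomgou".

jbamzzomgou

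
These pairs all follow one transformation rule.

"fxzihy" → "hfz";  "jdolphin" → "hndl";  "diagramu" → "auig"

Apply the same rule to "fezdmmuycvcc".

yvcedm

In each case the input is transformed by: swap the front and back halves of the string, then keep every other character starting from the second (positions 2nd, 4th, 6th, ...).
Starting from "fezdmmuycvcc": after the first operation, "uycvccfezdmm"; after the second, "yvcedm".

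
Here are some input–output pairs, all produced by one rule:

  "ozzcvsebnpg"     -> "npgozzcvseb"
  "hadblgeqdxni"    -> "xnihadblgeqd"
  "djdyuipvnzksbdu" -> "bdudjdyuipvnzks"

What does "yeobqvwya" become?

wyayeobqv

The pattern: move the last 3 characters to the front (rotate right by 3).
"yeobqvwya" → "wyayeobqv".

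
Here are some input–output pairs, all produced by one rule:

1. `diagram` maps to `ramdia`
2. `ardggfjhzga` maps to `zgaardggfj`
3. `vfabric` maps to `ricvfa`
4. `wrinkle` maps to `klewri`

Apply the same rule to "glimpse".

The rule is to move the last 3 characters to the front (rotate right by 3), then delete the last character.
Applying both steps to "glimpse": "pseglim", then "psegli".

psegli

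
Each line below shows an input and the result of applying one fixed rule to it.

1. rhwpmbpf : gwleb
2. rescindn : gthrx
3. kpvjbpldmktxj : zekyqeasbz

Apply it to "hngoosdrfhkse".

Each output is the input with this applied: delete the last 3 characters, then shift every letter 11 places backward in the alphabet (wrapping around).
On "hngoosdrfhkse" that produces "wcvddhsguw".
(Check on "kpvjbpldmktxj": → "kpvjbpldmk" → "zekyqeasbz" ✓)

wcvddhsguw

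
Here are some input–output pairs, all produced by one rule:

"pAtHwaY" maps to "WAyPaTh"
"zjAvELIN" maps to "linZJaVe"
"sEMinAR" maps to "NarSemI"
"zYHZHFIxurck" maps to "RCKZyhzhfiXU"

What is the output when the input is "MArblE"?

BLemaR

The transformation: move the last 3 characters to the front (rotate right by 3), then flip the case of every letter.
Working it through for "MArblE": intermediate "blEMAr", final "BLemaR".
(Check on "zjAvELIN": → "LINzjAvE" → "linZJaVe" ✓)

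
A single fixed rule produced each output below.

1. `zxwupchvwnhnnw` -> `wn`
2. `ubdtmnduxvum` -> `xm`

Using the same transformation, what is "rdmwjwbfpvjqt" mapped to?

pq

The transformation: keep one character in every 3, starting at position 3 (positions 3rd, 6th, 9th, ...), then delete the first 2 characters.
"rdmwjwbfpvjqt" → "mwpq" → "pq".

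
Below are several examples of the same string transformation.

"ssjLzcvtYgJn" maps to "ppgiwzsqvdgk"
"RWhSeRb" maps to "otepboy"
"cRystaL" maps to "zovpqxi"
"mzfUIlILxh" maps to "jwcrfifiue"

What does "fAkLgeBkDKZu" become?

cxhidbyhahwr

Looking at the pairs, the operation is to shift every letter 3 places backward in the alphabet (wrapping around), then convert every letter to lowercase.
Applying both steps to "fAkLgeBkDKZu": "cXhIdbYhAHWr", then "cxhidbyhahwr".
(Check on "mzfUIlILxh": → "jwcRFiFIue" → "jwcrfifiue" ✓)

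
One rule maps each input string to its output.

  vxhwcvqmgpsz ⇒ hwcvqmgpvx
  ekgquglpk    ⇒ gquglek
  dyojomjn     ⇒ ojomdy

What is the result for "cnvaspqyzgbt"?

vaspqyzgcn

Rule — delete the last 2 characters, then move the first 2 characters to the end (rotate left by 2).
Doing the same to "cnvaspqyzgbt": "vaspqyzgcn".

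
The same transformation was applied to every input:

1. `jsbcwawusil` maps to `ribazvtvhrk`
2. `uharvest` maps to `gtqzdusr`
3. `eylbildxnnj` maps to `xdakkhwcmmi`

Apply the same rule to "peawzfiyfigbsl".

The transformation: shift every letter 1 place backward in the alphabet (wrapping around), then swap each adjacent pair of characters (1↔2, 3↔4, ...).
Doing the same to "peawzfiyfigbsl": "dovzeyxhheafkr".

dovzeyxhheafkr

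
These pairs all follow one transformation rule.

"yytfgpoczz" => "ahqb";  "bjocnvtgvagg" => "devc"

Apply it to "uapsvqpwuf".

In each case the input is transformed by: keep one character in every 3, starting at position 1 (positions 1st, 4th, 7th, ...), then shift every letter 2 places forward in the alphabet (wrapping around).
"uapsvqpwuf" → "uspf" → "wurh".

wurh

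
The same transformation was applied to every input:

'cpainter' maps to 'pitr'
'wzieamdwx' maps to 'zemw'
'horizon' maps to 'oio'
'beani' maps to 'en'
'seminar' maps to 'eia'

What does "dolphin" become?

The rule is to keep every other character starting from the second (positions 2nd, 4th, 6th, ...).
On "dolphin" that produces "opi".

opi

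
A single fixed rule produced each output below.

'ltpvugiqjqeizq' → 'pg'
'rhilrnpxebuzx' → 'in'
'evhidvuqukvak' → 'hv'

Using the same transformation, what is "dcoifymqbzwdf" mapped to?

In each case the input is transformed by: keep one character in every 3, starting at position 3 (positions 3rd, 6th, 9th, ...), then keep only the first 2 characters.
Starting from "dcoifymqbzwdf": after the first operation, "oybd"; after the second, "oy".

oy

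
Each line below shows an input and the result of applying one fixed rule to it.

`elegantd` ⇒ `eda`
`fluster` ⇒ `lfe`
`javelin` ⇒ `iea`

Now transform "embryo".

meb

The rule is to sort the characters into reverse alphabetical order, then keep only the last 3 characters.
Applying both steps to "embryo": "yromeb", then "meb".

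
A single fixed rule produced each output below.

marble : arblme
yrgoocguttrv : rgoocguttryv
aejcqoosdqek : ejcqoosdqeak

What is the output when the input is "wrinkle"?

rinklwe

The transformation: swap the first and last characters, then move the first character to the end.
For "wrinkle", step one produces "erinklw"; step two turns that into "rinklwe".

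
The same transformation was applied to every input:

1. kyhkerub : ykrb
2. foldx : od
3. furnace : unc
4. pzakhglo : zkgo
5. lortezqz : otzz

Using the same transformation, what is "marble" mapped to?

abe

Rule — keep every other character starting from the second (positions 2nd, 4th, 6th, ...).
On "marble" that produces "abe".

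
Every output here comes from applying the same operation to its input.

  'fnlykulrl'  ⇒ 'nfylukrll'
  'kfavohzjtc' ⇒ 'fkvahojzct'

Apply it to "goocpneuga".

The rule is to swap each adjacent pair of characters (1↔2, 3↔4, ...).
So "goocpneuga" becomes "ogconpueag".

ogconpueag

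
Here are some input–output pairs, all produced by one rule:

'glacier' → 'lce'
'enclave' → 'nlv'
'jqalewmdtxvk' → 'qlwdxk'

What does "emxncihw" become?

Each output is the input with this applied: keep every other character starting from the second (positions 2nd, 4th, 6th, ...).
For "emxncihw" the result is "mniw".

mniw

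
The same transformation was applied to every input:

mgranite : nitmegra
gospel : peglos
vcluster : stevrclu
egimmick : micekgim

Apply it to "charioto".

iotcohar

Looking at the pairs, the operation is to swap the first and last characters, then swap the front and back halves of the string.
For "charioto", step one produces "ohariotc"; step two turns that into "iotcohar".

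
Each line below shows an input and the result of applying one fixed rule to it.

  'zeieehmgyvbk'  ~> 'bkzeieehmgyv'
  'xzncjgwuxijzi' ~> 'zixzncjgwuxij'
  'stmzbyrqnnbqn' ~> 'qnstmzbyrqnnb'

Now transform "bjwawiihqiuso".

The pattern: move the last 2 characters to the front (rotate right by 2).
"bjwawiihqiuso" → "sobjwawiihqiu".

sobjwawiihqiu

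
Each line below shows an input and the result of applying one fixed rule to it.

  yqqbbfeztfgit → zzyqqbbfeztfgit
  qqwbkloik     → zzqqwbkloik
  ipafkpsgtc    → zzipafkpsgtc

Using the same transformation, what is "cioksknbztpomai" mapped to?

zzcioksknbztpomai

The rule is to prepend "zz".
So "cioksknbztpomai" becomes "zzcioksknbztpomai".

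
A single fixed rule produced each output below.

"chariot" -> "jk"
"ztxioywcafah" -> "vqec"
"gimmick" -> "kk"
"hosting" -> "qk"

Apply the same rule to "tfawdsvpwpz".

hfrb

The rule is to keep one character in every 3, starting at position 2 (positions 2nd, 5th, 8th, ...), then shift every letter 2 places forward in the alphabet (wrapping around).
Working it through for "tfawdsvpwpz": intermediate "fdpz", final "hfrb".
(Check on "chariot": → "hi" → "jk" ✓)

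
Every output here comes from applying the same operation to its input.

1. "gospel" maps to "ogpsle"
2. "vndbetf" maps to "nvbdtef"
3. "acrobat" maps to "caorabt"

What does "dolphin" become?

The rule is to swap each adjacent pair of characters (1↔2, 3↔4, ...).
For "dolphin" the result is "odplihn".

odplihn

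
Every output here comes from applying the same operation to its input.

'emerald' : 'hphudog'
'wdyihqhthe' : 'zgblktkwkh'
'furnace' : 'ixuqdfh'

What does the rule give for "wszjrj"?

zvcmum

What's happening: shift every letter 3 places forward in the alphabet (wrapping around).
For "wszjrj" the result is "zvcmum".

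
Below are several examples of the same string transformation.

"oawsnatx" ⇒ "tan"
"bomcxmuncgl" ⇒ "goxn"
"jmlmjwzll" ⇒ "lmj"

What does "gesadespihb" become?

Rule — move the last 3 characters to the front (rotate right by 3), then keep one character in every 3, starting at position 2 (positions 2nd, 5th, 8th, ...).
Working it through for "gesadespihb": intermediate "ihbgesadesp", final "hedp".

hedp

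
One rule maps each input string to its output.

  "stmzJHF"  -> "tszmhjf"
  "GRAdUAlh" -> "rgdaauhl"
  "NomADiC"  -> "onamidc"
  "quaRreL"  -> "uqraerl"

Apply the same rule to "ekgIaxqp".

Each output is the input with this applied: swap each adjacent pair of characters (1↔2, 3↔4, ...), then convert every letter to lowercase.
"ekgIaxqp" → "keigxapq".
(Check on "quaRreL": → "uqRaerL" → "uqraerl" ✓)

keigxapq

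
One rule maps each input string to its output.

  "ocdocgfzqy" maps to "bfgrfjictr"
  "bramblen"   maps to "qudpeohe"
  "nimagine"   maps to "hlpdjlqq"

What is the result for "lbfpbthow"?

What's happening: swap the first and last characters, then shift every letter 3 places forward in the alphabet (wrapping around).
Starting from "lbfpbthow": after the first operation, "wbfpbthol"; after the second, "zeisewkro".
(Check on "nimagine": → "eimaginn" → "hlpdjlqq" ✓)

zeisewkro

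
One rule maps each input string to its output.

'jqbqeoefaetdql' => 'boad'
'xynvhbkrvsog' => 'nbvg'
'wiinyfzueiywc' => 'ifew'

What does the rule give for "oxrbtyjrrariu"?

Looking at the pairs, the operation is to keep one character in every 3, starting at position 3 (positions 3rd, 6th, 9th, ...).
On "oxrbtyjrrariu" that produces "ryri".

ryri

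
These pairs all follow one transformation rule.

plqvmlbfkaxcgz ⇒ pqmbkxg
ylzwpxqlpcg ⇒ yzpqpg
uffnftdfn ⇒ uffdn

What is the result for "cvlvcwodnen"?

clconn

The pattern: keep every other character starting from the first (positions 1st, 3rd, 5th, ...).
Doing the same to "cvlvcwodnen": "clconn".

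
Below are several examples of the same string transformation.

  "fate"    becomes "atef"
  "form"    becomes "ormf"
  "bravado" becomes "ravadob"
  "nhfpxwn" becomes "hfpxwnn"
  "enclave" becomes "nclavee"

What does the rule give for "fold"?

oldf

The pattern: move the first character to the end.
On "fold" that produces "oldf".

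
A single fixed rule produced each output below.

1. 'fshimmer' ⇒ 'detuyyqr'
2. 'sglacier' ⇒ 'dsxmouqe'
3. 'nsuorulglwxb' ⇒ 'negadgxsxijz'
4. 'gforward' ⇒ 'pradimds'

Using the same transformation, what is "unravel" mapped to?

xzdmhqg

Each output is the input with this applied: swap the first and last characters, then shift every letter 12 places forward in the alphabet (wrapping around).
Applying both steps to "unravel": "lnraveu", then "xzdmhqg".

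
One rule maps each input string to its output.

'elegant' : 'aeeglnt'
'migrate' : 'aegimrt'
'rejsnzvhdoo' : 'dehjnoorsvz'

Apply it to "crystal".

In each case the input is transformed by: sort the characters into alphabetical order.
Applying that to "crystal" gives "aclrsty".

aclrsty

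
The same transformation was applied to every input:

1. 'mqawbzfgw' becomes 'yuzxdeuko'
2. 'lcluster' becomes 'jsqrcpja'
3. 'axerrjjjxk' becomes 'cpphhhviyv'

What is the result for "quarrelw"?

yppcjuos

In each case the input is transformed by: move the first 2 characters to the end (rotate left by 2), then shift every letter 2 places backward in the alphabet (wrapping around).
Starting from "quarrelw": after the first operation, "arrelwqu"; after the second, "yppcjuos".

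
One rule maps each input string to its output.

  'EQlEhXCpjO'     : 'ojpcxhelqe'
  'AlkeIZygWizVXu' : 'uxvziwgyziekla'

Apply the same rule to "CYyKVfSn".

nsfvkyyc

The pattern: reverse the string, then convert every letter to lowercase.
Working it through for "CYyKVfSn": intermediate "nSfVKyYC", final "nsfvkyyc".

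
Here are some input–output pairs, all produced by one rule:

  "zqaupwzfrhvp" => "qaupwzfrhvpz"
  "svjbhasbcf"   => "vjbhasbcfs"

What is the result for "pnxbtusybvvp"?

nxbtusybvvpp

Each output is the input with this applied: move the first character to the end.
Applying that to "pnxbtusybvvp" gives "nxbtusybvvpp".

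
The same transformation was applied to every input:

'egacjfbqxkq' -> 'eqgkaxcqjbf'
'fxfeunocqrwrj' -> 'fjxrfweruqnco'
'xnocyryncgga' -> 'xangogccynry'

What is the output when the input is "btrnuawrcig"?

Each output is the input with this applied: take characters alternately from the front and the back (1st, last, 2nd, 2nd-last, ...).
So "btrnuawrcig" becomes "bgtircnruwa".

bgtircnruwa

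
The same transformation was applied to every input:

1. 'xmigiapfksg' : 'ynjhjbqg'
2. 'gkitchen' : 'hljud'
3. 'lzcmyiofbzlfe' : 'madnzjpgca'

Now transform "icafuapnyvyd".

The pattern: delete the last 3 characters, then shift every letter 1 place forward in the alphabet (wrapping around).
Applying both steps to "icafuapnyvyd": "icafuapny", then "jdbgvbqoz".

jdbgvbqoz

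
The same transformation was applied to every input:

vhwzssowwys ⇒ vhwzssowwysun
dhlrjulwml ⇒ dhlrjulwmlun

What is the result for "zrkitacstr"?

zrkitacstrun

In each case the input is transformed by: append "un".
For "zrkitacstr" the result is "zrkitacstrun".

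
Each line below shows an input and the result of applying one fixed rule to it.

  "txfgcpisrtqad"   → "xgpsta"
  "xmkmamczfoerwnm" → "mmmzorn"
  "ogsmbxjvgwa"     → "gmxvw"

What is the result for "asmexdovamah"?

What's happening: keep every other character starting from the second (positions 2nd, 4th, 6th, ...).
So "asmexdovamah" becomes "sedvmh".

sedvmh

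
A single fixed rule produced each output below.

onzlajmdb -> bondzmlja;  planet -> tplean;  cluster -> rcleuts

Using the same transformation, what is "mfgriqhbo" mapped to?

omfbghrqi

Looking at the pairs, the operation is to swap the first and last characters, then take characters alternately from the front and the back (1st, last, 2nd, 2nd-last, ...).
On "mfgriqhbo": the first step gives "ofgriqhbm", and the second then gives "omfbghrqi".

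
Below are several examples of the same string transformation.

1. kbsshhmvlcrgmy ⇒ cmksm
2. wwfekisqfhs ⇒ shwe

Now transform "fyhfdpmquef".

What's happening: keep one character in every 3, starting at position 1 (positions 1st, 4th, 7th, ...), then move the last 2 characters to the front (rotate right by 2).
"fyhfdpmquef" → "ffme" → "meff".

meff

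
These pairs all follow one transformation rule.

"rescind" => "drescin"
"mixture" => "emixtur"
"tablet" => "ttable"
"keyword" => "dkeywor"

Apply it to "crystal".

Looking at the pairs, the operation is to move the last character to the front.
"crystal" → "lcrysta".

lcrysta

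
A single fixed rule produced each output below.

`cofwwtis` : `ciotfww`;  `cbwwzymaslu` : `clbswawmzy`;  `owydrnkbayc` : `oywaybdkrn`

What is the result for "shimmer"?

Each output is the input with this applied: delete the last character, then take characters alternately from the front and the back (1st, last, 2nd, 2nd-last, ...).
Starting from "shimmer": after the first operation, "shimme"; after the second, "sehmim".
(Check on "owydrnkbayc": → "owydrnkbay" → "oywaybdkrn" ✓)

sehmim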